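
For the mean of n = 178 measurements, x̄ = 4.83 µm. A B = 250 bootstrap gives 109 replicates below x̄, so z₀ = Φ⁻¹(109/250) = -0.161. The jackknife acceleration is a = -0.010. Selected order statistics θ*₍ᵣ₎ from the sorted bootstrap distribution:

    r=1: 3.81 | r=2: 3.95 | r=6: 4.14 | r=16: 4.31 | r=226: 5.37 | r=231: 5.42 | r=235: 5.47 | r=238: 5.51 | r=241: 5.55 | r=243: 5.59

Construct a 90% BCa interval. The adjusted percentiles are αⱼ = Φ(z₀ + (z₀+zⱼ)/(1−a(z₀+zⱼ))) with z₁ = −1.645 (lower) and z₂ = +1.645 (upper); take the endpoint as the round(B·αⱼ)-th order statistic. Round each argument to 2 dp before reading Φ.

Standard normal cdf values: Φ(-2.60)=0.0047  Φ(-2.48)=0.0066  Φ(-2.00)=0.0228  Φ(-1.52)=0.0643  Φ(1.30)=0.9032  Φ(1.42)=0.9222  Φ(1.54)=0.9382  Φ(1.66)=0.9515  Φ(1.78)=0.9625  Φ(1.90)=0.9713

Lower: z₀ + z₁ = -0.161 + (-1.645) = -1.806; 1 − a(z₀+z₁) = 1 − (-0.010)(-1.806) = 0.9819; argument = -0.161 + (-1.806)/0.9819 = -2.0002 → -2.00.
α₁ = Φ(-2.00) = 0.0228; rank = round(250 × 0.0228) = 6; θ*₍6₎ = 4.14.
Upper: z₀ + z₂ = 1.484; 1 − a(z₀+z₂) = 1.0148; argument = 1.3013 → 1.30; α₂ = 0.9032; rank = 226; θ*₍226₎ = 5.37.

(4.14, 5.37)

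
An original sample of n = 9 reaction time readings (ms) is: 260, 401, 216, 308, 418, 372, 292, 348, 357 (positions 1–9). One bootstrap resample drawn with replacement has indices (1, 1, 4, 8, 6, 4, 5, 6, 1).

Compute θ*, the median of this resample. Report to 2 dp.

θ* = 308.00

Resample values: 260, 260, 308, 348, 372, 308, 418, 372, 260.
Sorted: 260, 260, 260, 308, 308, 348, 372, 372, 418
Median = middle value = 308.00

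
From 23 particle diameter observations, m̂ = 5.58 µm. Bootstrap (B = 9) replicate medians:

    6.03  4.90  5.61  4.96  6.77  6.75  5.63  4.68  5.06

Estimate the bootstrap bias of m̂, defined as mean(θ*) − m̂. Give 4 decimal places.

mean(θ*) = (6.03 + 4.90 + 5.61 + 4.96 + 6.77 + 6.75 + 5.63 + 4.68 + 5.06) / 9 = 5.59889
bias = 5.59889 − 5.58

bias = +0.0189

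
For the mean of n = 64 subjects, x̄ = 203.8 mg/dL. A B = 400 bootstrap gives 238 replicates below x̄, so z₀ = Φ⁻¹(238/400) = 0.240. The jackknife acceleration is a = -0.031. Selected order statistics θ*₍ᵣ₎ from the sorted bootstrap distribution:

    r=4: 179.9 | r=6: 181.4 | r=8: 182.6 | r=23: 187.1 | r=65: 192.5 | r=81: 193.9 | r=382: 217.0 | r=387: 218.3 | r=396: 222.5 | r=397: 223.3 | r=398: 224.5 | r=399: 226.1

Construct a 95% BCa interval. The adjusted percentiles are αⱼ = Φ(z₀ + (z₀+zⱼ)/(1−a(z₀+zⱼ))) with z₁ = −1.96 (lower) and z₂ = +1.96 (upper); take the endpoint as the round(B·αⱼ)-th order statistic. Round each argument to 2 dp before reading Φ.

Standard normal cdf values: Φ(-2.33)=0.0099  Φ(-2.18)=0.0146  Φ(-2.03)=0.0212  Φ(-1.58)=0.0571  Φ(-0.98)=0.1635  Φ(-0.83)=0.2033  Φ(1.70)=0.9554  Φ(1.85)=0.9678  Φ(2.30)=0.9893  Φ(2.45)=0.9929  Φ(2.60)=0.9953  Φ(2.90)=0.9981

Lower: z₀ + z₁ = 0.240 + (-1.960) = -1.720; 1 − a(z₀+z₁) = 1 − (-0.031)(-1.720) = 0.9467; argument = 0.240 + (-1.720)/0.9467 = -1.5769 → -1.58.
α₁ = Φ(-1.58) = 0.0571; rank = round(400 × 0.0571) = 23; θ*₍23₎ = 187.1.
Upper: z₀ + z₂ = 2.200; 1 − a(z₀+z₂) = 1.0682; argument = 2.2995 → 2.30; α₂ = 0.9893; rank = 396; θ*₍396₎ = 222.5.

(187.1, 222.5)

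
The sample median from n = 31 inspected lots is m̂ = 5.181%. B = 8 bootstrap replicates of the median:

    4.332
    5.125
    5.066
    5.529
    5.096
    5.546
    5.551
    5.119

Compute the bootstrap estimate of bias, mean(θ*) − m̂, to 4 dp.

mean(θ*) = (4.332 + 5.125 + 5.066 + 5.529 + 5.096 + 5.546 + 5.551 + 5.119) / 8 = 5.17050
bias = 5.17050 − 5.181

bias = −0.0105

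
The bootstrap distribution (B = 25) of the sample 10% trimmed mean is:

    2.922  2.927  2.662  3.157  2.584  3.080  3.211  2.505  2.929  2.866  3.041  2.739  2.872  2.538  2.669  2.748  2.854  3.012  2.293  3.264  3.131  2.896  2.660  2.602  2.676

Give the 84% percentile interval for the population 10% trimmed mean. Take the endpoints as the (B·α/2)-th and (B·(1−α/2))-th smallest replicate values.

(2.505, 3.157)

Sorted replicates: 2.293, 2.505, 2.538, 2.584, 2.602, 2.660, 2.662, 2.669, 2.676, 2.739, 2.748, 2.854, 2.866, 2.872, 2.896, 2.922, 2.927, 2.929, 3.012, 3.041, 3.080, 3.131, 3.157, 3.211, 3.264
α = 0.16; lower rank = 25 × 0.080 = 2; upper rank = 25 × 0.920 = 23.
The 2nd smallest replicate is 2.505; the 23rd is 3.157.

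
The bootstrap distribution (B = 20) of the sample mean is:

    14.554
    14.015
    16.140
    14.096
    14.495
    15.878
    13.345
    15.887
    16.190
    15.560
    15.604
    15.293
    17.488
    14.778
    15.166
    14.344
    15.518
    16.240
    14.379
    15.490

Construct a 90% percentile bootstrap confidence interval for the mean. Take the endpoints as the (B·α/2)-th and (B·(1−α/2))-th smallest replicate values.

Sorted replicates: 13.345, 14.015, 14.096, 14.344, 14.379, 14.495, 14.554, 14.778, 15.166, 15.293, 15.490, 15.518, 15.560, 15.604, 15.878, 15.887, 16.140, 16.190, 16.240, 17.488
α = 0.10; lower rank = 20 × 0.050 = 1; upper rank = 20 × 0.950 = 19.
The 1st smallest replicate is 13.345; the 19th is 16.240.

(13.345, 16.240)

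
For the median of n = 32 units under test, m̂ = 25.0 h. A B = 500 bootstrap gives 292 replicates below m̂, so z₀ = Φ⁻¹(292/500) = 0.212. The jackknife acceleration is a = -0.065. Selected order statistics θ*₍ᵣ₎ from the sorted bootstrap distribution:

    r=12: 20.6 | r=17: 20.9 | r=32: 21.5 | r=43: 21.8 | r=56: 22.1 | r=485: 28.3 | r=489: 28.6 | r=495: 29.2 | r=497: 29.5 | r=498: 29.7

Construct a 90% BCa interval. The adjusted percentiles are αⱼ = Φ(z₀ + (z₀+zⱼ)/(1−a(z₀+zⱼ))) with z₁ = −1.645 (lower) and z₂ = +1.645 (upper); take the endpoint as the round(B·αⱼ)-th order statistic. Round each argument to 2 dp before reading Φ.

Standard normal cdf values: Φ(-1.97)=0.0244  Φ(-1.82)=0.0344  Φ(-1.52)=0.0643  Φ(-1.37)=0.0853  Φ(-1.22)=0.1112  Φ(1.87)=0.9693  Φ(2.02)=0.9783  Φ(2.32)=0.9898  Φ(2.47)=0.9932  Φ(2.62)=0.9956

(21.8, 28.3)

Lower: z₀ + z₁ = 0.212 + (-1.645) = -1.433; 1 − a(z₀+z₁) = 1 − (-0.065)(-1.433) = 0.9069; argument = 0.212 + (-1.433)/0.9069 = -1.3682 → -1.37.
α₁ = Φ(-1.37) = 0.0853; rank = round(500 × 0.0853) = 43; θ*₍43₎ = 21.8.
Upper: z₀ + z₂ = 1.857; 1 − a(z₀+z₂) = 1.1207; argument = 1.8690 → 1.87; α₂ = 0.9693; rank = 485; θ*₍485₎ = 28.3.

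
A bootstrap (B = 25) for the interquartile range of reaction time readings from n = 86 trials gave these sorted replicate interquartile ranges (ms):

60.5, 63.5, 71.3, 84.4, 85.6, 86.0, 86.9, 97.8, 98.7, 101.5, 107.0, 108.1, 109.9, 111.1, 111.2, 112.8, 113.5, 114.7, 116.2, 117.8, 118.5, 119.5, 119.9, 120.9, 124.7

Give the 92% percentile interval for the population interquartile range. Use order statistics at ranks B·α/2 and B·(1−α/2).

(60.5, 120.9)

α = 0.08; lower rank = 25 × 0.040 = 1; upper rank = 25 × 0.960 = 24.
The 1st smallest replicate is 60.5; the 24th is 120.9.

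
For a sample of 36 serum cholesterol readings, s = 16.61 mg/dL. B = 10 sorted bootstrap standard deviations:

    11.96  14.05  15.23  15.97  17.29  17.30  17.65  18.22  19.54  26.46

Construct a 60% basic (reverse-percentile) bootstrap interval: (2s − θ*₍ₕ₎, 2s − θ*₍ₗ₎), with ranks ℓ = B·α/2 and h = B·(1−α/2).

(15.00, 19.17)

Percentile endpoints at ranks 2 and 8: θ*₍2₎ = 14.05, θ*₍8₎ = 18.22.
Basic interval reflects these around s:
  lower = 2 × 16.61 − 18.22 = 15.00
  upper = 2 × 16.61 − 14.05 = 19.17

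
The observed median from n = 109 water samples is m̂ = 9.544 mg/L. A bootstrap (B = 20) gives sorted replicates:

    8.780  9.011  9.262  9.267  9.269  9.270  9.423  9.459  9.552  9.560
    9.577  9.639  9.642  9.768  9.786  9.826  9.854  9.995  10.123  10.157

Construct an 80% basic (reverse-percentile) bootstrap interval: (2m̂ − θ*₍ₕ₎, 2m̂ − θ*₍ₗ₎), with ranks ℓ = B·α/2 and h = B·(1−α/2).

Percentile endpoints at ranks 2 and 18: θ*₍2₎ = 9.011, θ*₍18₎ = 9.995.
Basic interval reflects these around m̂:
  lower = 2 × 9.544 − 9.995 = 9.093
  upper = 2 × 9.544 − 9.011 = 10.077

(9.093, 10.077)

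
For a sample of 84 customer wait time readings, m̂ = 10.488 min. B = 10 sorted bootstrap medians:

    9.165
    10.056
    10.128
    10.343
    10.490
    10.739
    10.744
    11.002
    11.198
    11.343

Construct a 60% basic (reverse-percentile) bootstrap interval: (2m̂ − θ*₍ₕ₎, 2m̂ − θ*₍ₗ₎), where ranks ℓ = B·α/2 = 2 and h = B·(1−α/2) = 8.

Percentile endpoints at ranks 2 and 8: θ*₍2₎ = 10.056, θ*₍8₎ = 11.002.
Basic interval reflects these around m̂:
  lower = 2 × 10.488 − 11.002 = 9.974
  upper = 2 × 10.488 − 10.056 = 10.920

(9.974, 10.920)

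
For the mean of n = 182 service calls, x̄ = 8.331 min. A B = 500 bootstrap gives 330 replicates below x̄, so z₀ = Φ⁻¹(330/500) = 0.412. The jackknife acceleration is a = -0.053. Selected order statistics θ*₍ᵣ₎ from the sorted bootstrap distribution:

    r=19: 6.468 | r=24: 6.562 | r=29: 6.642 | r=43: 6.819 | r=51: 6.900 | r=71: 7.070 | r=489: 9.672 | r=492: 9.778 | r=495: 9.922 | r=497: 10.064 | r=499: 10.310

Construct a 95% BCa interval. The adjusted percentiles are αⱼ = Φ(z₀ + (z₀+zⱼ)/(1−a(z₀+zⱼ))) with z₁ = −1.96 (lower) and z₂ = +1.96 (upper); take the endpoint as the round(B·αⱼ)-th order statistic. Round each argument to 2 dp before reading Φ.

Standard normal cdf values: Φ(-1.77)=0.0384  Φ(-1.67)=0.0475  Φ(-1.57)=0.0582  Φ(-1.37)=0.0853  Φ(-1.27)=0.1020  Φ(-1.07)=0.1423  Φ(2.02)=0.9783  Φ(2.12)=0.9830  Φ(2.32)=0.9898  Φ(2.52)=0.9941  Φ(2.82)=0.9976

(6.900, 10.064)

Lower: z₀ + z₁ = 0.412 + (-1.960) = -1.548; 1 − a(z₀+z₁) = 1 − (-0.053)(-1.548) = 0.9180; argument = 0.412 + (-1.548)/0.9180 = -1.2744 → -1.27.
α₁ = Φ(-1.27) = 0.1020; rank = round(500 × 0.1020) = 51; θ*₍51₎ = 6.900.
Upper: z₀ + z₂ = 2.372; 1 − a(z₀+z₂) = 1.1257; argument = 2.5191 → 2.52; α₂ = 0.9941; rank = 497; θ*₍497₎ = 10.064.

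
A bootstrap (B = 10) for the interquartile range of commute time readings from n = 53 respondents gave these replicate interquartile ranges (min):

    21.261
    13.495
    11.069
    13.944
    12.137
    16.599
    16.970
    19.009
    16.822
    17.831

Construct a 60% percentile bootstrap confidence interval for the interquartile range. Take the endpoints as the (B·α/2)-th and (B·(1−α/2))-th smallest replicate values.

Sorted replicates: 11.069, 12.137, 13.495, 13.944, 16.599, 16.822, 16.970, 17.831, 19.009, 21.261
α = 0.40; lower rank = 10 × 0.200 = 2; upper rank = 10 × 0.800 = 8.
The 2nd smallest replicate is 12.137; the 8th is 17.831.

(12.137, 17.831)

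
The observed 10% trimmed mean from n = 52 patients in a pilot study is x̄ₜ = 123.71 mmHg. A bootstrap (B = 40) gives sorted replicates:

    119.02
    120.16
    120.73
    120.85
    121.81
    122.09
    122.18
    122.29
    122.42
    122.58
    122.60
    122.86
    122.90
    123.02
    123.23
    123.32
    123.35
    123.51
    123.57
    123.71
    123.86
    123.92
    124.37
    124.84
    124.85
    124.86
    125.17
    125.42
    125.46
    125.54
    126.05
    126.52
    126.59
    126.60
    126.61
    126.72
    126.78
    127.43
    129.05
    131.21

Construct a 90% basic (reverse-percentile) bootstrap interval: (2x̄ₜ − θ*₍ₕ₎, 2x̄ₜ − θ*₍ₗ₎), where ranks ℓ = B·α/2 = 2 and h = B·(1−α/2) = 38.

(119.99, 127.26)

Percentile endpoints at ranks 2 and 38: θ*₍2₎ = 120.16, θ*₍38₎ = 127.43.
Basic interval reflects these around x̄ₜ:
  lower = 2 × 123.71 − 127.43 = 119.99
  upper = 2 × 123.71 − 120.16 = 127.26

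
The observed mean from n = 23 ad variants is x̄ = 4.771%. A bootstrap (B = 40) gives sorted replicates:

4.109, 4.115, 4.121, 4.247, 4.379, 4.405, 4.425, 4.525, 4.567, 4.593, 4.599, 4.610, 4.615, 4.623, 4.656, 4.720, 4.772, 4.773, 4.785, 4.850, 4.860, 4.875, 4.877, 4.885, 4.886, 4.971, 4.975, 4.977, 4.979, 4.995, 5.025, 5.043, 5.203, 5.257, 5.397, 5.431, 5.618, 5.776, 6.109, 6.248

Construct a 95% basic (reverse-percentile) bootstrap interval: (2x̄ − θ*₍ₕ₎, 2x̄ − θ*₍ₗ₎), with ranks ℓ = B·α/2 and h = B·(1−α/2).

Percentile endpoints at ranks 1 and 39: θ*₍1₎ = 4.109, θ*₍39₎ = 6.109.
Basic interval reflects these around x̄:
  lower = 2 × 4.771 − 6.109 = 3.433
  upper = 2 × 4.771 − 4.109 = 5.433

(3.433, 5.433)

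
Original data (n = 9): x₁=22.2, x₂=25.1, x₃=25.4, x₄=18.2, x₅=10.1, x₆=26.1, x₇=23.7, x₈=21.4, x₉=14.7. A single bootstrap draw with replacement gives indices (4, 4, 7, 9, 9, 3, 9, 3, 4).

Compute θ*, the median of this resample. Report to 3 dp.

θ* = 18.200

Resample values: 18.2, 18.2, 23.7, 14.7, 14.7, 25.4, 14.7, 25.4, 18.2.
Sorted: 14.7, 14.7, 14.7, 18.2, 18.2, 18.2, 23.7, 25.4, 25.4
Median = middle value = 18.200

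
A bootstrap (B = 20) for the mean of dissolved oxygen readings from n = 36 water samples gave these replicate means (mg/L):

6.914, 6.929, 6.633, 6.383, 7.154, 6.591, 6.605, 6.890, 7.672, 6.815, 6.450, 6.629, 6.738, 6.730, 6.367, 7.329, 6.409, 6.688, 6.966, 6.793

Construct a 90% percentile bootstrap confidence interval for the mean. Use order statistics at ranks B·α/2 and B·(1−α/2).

Sorted replicates: 6.367, 6.383, 6.409, 6.450, 6.591, 6.605, 6.629, 6.633, 6.688, 6.730, 6.738, 6.793, 6.815, 6.890, 6.914, 6.929, 6.966, 7.154, 7.329, 7.672
α = 0.10; lower rank = 20 × 0.050 = 1; upper rank = 20 × 0.950 = 19.
The 1st smallest replicate is 6.367; the 19th is 7.329.

(6.367, 7.329)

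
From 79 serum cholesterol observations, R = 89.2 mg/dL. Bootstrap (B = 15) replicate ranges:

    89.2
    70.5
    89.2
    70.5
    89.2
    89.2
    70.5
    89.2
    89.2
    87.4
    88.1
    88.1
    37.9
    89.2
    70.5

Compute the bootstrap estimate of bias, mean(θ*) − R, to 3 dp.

bias = −8.673

mean(θ*) = (89.2 + 70.5 + 89.2 + 70.5 + 89.2 + 89.2 + 70.5 + 89.2 + 89.2 + 87.4 + 88.1 + 88.1 + 37.9 + 89.2 + 70.5) / 15 = 80.5267
bias = 80.5267 − 89.2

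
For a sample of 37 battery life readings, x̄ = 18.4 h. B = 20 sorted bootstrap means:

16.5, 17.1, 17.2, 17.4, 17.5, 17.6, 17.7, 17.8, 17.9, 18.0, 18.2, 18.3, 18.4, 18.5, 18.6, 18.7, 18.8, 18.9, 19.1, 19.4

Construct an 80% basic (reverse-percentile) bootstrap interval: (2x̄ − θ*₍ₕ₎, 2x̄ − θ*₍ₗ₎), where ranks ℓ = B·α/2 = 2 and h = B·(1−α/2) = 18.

(17.9, 19.7)

Percentile endpoints at ranks 2 and 18: θ*₍2₎ = 17.1, θ*₍18₎ = 18.9.
Basic interval reflects these around x̄:
  lower = 2 × 18.4 − 18.9 = 17.9
  upper = 2 × 18.4 − 17.1 = 19.7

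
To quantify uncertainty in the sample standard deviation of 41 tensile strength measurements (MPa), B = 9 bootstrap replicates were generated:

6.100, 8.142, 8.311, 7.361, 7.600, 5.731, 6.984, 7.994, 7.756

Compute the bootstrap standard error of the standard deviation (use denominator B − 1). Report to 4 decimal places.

Bootstrap SE is the standard deviation of the 9 replicate standard deviations.
Mean of replicates: (6.100 + 8.142 + 8.311 + 7.361 + 7.600 + 5.731 + 6.984 + 7.994 + 7.756) / 9 = 65.97900 / 9 = 7.33100
Sum of squared deviations: (−1.23100)² + (+0.81100)² + (+0.98000)² + (+0.03000)² + (+0.26900)² + (−1.60000)² + (−0.34700)² + (+0.66300)² + (+0.42500)² = 6.50735
Variance = 6.50735 / 8 = 0.81342
SE* = √0.81342

SE* = 0.9019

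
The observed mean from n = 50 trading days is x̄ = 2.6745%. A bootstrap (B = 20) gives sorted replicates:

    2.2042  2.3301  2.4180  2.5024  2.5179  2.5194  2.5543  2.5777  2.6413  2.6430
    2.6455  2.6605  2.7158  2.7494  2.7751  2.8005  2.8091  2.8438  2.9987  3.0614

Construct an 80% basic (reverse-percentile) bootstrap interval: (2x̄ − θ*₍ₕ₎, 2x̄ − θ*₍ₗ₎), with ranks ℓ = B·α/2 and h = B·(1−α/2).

(2.5052, 3.0189)

Percentile endpoints at ranks 2 and 18: θ*₍2₎ = 2.3301, θ*₍18₎ = 2.8438.
Basic interval reflects these around x̄:
  lower = 2 × 2.6745 − 2.8438 = 2.5052
  upper = 2 × 2.6745 − 2.3301 = 3.0189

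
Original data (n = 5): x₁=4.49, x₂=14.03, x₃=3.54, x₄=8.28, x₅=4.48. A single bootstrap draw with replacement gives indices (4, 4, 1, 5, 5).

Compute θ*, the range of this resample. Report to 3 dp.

Resample values: 8.28, 8.28, 4.49, 4.48, 4.48.
Range = 8.28 − 4.48 = 3.800

θ* = 3.800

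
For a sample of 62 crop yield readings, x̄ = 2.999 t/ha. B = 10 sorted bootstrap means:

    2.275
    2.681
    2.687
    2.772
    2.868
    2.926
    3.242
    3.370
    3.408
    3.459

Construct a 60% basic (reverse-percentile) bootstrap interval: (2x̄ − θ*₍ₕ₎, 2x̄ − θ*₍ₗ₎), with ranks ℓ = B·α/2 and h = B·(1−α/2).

(2.628, 3.317)

Percentile endpoints at ranks 2 and 8: θ*₍2₎ = 2.681, θ*₍8₎ = 3.370.
Basic interval reflects these around x̄:
  lower = 2 × 2.999 − 3.370 = 2.628
  upper = 2 × 2.999 − 2.681 = 3.317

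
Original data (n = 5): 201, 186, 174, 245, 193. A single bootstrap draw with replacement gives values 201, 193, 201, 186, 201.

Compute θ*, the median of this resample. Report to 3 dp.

Sorted: 186, 193, 201, 201, 201
Median = middle value = 201.000

θ* = 201.000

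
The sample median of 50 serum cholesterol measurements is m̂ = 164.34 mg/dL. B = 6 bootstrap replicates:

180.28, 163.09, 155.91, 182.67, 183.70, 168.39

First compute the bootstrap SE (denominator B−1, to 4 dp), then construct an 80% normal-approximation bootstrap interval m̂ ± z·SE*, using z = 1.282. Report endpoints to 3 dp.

(149.501, 179.179)

Mean of replicates = 172.3400; sum of squared deviations = 669.9120; SE* = √(669.9120/5) = 11.5751
Margin = 1.282 × 11.5751 = 14.8393
Interval: 164.34 ± 14.8393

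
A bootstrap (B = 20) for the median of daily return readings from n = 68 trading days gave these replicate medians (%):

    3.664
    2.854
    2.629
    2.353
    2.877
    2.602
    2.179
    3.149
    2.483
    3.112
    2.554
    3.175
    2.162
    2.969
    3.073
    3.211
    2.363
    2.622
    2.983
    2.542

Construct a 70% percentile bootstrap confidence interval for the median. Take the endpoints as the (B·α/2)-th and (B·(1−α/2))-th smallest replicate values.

(2.353, 3.149)

Sorted replicates: 2.162, 2.179, 2.353, 2.363, 2.483, 2.542, 2.554, 2.602, 2.622, 2.629, 2.854, 2.877, 2.969, 2.983, 3.073, 3.112, 3.149, 3.175, 3.211, 3.664
α = 0.30; lower rank = 20 × 0.150 = 3; upper rank = 20 × 0.850 = 17.
The 3rd smallest replicate is 2.353; the 17th is 3.149.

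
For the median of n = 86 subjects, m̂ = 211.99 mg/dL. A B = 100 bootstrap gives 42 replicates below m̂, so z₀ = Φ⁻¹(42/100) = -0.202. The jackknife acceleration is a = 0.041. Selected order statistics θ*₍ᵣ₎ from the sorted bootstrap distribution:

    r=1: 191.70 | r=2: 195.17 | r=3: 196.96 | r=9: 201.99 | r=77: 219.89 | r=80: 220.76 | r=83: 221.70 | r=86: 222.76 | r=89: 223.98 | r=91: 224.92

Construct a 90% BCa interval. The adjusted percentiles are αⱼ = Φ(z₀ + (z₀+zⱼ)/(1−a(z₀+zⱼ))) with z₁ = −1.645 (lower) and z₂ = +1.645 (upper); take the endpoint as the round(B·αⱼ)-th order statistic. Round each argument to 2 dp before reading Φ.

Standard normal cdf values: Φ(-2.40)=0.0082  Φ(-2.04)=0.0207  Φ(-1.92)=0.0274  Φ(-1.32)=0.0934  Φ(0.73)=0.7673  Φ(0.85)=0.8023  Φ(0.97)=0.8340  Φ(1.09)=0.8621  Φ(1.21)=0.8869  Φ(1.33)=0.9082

Lower: z₀ + z₁ = -0.202 + (-1.645) = -1.847; 1 − a(z₀+z₁) = 1 − (0.041)(-1.847) = 1.0757; argument = -0.202 + (-1.847)/1.0757 = -1.9190 → -1.92.
α₁ = Φ(-1.92) = 0.0274; rank = round(100 × 0.0274) = 3; θ*₍3₎ = 196.96.
Upper: z₀ + z₂ = 1.443; 1 − a(z₀+z₂) = 0.9408; argument = 1.3317 → 1.33; α₂ = 0.9082; rank = 91; θ*₍91₎ = 224.92.

(196.96, 224.92)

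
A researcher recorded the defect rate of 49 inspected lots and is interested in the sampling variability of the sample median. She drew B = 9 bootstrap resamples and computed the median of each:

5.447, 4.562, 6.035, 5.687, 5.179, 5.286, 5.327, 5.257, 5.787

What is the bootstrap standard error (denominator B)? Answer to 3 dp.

Bootstrap SE is the standard deviation of the 9 replicate medians.
Mean of replicates: (5.447 + 4.562 + 6.035 + 5.687 + 5.179 + 5.286 + 5.327 + 5.257 + 5.787) / 9 = 48.5670 / 9 = 5.3963
Sum of squared deviations: (+0.0507)² + (−0.8343)² + (+0.6387)² + (+0.2907)² + (−0.2173)² + (−0.1103)² + (−0.0693)² + (−0.1393)² + (+0.3907)² = 1.4273
Variance = 1.4273 / 9 = 0.1586
SE* = √0.1586

SE* = 0.398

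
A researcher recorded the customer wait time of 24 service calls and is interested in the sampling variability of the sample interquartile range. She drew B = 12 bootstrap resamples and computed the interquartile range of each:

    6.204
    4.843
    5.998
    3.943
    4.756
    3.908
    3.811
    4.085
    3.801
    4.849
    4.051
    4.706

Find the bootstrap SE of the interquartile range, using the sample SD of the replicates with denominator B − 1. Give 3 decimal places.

SE* = 0.821

Bootstrap SE is the standard deviation of the 12 replicate interquartile ranges.
Mean of replicates: (6.204 + 4.843 + 5.998 + 3.943 + 4.756 + 3.908 + 3.811 + 4.085 + 3.801 + 4.849 + 4.051 + 4.706) / 12 = 54.9550 / 12 = 4.5796
Sum of squared deviations: (+1.6244)² + (+0.2634)² + (+1.4184)² + (−0.6366)² + (+0.1764)² + (−0.6716)² + (−0.7686)² + (−0.4946)² + (−0.7786)² + (+0.2694)² + (−0.5286)² + (+0.1264)² = 7.4169
Variance = 7.4169 / 11 = 0.6743
SE* = √0.6743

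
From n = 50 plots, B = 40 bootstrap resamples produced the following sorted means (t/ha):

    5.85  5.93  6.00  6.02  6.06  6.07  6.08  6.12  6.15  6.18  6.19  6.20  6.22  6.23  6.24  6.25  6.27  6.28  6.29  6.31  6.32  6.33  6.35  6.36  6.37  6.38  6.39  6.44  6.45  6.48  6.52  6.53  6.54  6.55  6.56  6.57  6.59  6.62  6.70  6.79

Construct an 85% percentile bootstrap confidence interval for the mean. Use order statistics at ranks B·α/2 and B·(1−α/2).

(6.00, 6.59)

α = 0.15; lower rank = 40 × 0.075 = 3; upper rank = 40 × 0.925 = 37.
The 3rd smallest replicate is 6.00; the 37th is 6.59.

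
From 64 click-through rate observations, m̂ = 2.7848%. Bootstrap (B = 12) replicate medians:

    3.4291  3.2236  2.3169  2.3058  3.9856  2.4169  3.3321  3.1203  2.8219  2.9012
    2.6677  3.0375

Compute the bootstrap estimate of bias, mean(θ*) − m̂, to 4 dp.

bias = +0.1784

mean(θ*) = (3.4291 + 3.2236 + 2.3169 + 2.3058 + 3.9856 + 2.4169 + 3.3321 + 3.1203 + 2.8219 + 2.9012 + 2.6677 + 3.0375) / 12 = 2.96322
bias = 2.96322 − 2.7848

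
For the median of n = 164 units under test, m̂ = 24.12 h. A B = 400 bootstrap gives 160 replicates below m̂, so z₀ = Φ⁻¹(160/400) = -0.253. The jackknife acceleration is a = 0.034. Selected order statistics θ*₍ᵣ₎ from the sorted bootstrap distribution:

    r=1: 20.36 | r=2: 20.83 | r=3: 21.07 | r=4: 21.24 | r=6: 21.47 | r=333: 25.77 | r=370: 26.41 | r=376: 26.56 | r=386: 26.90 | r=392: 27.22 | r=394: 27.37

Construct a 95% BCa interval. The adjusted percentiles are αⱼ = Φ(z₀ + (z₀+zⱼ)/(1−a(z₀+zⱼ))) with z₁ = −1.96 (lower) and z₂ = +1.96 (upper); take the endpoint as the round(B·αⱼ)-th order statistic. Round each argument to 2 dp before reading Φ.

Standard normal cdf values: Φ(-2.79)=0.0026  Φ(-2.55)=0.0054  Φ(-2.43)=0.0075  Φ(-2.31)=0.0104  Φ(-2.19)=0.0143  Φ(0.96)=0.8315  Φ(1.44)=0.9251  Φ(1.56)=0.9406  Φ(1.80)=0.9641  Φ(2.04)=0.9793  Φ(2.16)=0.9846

Lower: z₀ + z₁ = -0.253 + (-1.960) = -2.213; 1 − a(z₀+z₁) = 1 − (0.034)(-2.213) = 1.0752; argument = -0.253 + (-2.213)/1.0752 = -2.3111 → -2.31.
α₁ = Φ(-2.31) = 0.0104; rank = round(400 × 0.0104) = 4; θ*₍4₎ = 21.24.
Upper: z₀ + z₂ = 1.707; 1 − a(z₀+z₂) = 0.9420; argument = 1.5592 → 1.56; α₂ = 0.9406; rank = 376; θ*₍376₎ = 26.56.

(21.24, 26.56)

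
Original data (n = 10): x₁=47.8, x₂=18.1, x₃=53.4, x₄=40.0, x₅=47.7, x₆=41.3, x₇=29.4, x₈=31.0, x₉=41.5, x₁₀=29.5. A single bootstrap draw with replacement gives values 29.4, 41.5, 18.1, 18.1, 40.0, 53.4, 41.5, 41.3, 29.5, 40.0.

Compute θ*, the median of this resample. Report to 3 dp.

Sorted: 18.1, 18.1, 29.4, 29.5, 40.0, 40.0, 41.3, 41.5, 41.5, 53.4
Median = average of the two middle values = 40.000

θ* = 40.000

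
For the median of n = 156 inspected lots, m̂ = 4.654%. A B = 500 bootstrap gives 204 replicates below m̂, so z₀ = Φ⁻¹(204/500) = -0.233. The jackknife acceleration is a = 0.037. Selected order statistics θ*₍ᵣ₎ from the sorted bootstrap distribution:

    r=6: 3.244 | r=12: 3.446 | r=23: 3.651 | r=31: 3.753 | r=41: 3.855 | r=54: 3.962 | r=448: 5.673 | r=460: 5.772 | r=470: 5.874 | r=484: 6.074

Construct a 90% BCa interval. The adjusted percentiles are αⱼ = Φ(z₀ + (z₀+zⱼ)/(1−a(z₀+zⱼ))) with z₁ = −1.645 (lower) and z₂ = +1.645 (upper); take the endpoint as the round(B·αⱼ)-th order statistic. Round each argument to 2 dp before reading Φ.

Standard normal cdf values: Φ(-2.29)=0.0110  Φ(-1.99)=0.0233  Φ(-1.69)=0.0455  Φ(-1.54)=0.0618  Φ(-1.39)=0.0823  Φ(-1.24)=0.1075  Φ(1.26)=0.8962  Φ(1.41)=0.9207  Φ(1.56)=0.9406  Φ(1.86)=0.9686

Lower: z₀ + z₁ = -0.233 + (-1.645) = -1.878; 1 − a(z₀+z₁) = 1 − (0.037)(-1.878) = 1.0695; argument = -0.233 + (-1.878)/1.0695 = -1.9890 → -1.99.
α₁ = Φ(-1.99) = 0.0233; rank = round(500 × 0.0233) = 12; θ*₍12₎ = 3.446.
Upper: z₀ + z₂ = 1.412; 1 − a(z₀+z₂) = 0.9478; argument = 1.2568 → 1.26; α₂ = 0.8962; rank = 448; θ*₍448₎ = 5.673.

(3.446, 5.673)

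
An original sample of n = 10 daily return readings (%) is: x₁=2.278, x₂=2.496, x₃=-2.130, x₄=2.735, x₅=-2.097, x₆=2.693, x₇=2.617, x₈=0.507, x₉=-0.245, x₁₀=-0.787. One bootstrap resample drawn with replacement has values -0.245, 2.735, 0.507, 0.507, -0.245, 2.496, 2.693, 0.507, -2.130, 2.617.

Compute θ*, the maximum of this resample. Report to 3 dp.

θ* = 2.735

Maximum = 2.735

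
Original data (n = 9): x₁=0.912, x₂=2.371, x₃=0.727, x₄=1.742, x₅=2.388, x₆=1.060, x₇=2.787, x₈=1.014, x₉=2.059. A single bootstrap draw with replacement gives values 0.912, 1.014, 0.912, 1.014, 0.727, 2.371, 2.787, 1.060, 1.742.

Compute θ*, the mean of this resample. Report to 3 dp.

θ* = 1.393

Mean = (0.912 + 1.014 + 0.912 + 1.014 + 0.727 + 2.371 + 2.787 + 1.060 + 1.742) / 9 = 12.5390 / 9 = 1.393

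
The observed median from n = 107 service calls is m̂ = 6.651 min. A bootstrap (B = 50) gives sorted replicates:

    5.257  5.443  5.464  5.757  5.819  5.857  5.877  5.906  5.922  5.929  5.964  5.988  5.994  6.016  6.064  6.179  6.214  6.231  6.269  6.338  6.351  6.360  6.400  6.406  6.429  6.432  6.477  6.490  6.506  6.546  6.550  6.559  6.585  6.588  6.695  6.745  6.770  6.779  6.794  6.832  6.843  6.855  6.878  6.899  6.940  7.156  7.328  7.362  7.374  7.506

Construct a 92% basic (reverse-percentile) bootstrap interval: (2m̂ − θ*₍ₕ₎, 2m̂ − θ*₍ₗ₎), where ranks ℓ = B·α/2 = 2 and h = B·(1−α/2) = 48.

Percentile endpoints at ranks 2 and 48: θ*₍2₎ = 5.443, θ*₍48₎ = 7.362.
Basic interval reflects these around m̂:
  lower = 2 × 6.651 − 7.362 = 5.940
  upper = 2 × 6.651 − 5.443 = 7.859

(5.940, 7.859)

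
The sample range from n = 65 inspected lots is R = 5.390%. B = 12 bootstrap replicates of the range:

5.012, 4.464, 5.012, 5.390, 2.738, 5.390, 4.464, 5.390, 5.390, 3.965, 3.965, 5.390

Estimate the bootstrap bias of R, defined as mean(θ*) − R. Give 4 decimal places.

bias = −0.6758

mean(θ*) = (5.012 + 4.464 + 5.012 + 5.390 + 2.738 + 5.390 + 4.464 + 5.390 + 5.390 + 3.965 + 3.965 + 5.390) / 12 = 4.71417
bias = 4.71417 − 5.390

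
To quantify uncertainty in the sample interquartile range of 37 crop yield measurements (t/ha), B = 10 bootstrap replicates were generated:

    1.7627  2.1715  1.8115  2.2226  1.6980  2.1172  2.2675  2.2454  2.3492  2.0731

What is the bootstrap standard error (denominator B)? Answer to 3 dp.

SE* = 0.220

Bootstrap SE is the standard deviation of the 10 replicate interquartile ranges.
Mean of replicates: (1.7627 + 2.1715 + 1.8115 + 2.2226 + 1.6980 + 2.1172 + 2.2675 + 2.2454 + 2.3492 + 2.0731) / 10 = 20.71870 / 10 = 2.07187
Sum of squared deviations: (−0.30917)² + (+0.09963)² + (−0.26037)² + (+0.15073)² + (−0.37387)² + (+0.04533)² + (+0.19563)² + (+0.17353)² + (+0.27733)² + (+0.00123)² = 0.48316
Variance = 0.48316 / 10 = 0.04832
SE* = √0.04832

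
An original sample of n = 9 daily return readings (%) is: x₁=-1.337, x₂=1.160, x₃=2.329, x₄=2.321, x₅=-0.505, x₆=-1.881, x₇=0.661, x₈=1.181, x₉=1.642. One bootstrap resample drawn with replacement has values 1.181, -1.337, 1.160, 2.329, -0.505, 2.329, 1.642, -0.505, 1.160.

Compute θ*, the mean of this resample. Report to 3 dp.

Mean = (1.181 + (-1.337) + 1.160 + 2.329 + (-0.505) + 2.329 + 1.642 + (-0.505) + 1.160) / 9 = 7.4540 / 9 = 0.828

θ* = 0.828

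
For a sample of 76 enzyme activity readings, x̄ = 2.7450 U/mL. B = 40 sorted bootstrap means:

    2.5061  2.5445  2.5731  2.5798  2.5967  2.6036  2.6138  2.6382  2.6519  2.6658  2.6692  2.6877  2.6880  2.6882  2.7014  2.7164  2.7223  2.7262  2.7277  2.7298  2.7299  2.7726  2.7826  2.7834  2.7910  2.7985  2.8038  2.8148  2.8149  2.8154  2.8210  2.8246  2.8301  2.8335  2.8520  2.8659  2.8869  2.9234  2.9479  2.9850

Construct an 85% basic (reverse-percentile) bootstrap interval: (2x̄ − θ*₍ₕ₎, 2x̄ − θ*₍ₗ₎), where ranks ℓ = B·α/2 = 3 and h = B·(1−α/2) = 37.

Percentile endpoints at ranks 3 and 37: θ*₍3₎ = 2.5731, θ*₍37₎ = 2.8869.
Basic interval reflects these around x̄:
  lower = 2 × 2.7450 − 2.8869 = 2.6031
  upper = 2 × 2.7450 − 2.5731 = 2.9169

(2.6031, 2.9169)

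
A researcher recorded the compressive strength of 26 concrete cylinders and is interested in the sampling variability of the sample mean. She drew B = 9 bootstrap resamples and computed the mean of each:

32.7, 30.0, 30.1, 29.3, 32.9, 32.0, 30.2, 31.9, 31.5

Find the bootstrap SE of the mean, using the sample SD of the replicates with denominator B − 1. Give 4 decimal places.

SE* = 1.3046

Bootstrap SE is the standard deviation of the 9 replicate means.
Mean of replicates: (32.7 + 30.0 + 30.1 + 29.3 + 32.9 + 32.0 + 30.2 + 31.9 + 31.5) / 9 = 280.60000 / 9 = 31.17778
Sum of squared deviations: (+1.52222)² + (−1.17778)² + (−1.07778)² + (−1.87778)² + (+1.72222)² + (+0.82222)² + (−0.97778)² + (+0.72222)² + (+0.32222)² = 13.61556
Variance = 13.61556 / 8 = 1.70194
SE* = √1.70194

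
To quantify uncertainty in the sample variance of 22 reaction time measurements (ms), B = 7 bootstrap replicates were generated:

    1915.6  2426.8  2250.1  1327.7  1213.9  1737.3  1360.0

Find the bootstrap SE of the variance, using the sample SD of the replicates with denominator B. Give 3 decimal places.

Bootstrap SE is the standard deviation of the 7 replicate variances.
Mean of replicates: (1915.6 + 2426.8 + 2250.1 + 1327.7 + 1213.9 + 1737.3 + 1360.0) / 7 = 12231.4000 / 7 = 1747.3429
Sum of squared deviations: (+168.2571)² + (+679.4571)² + (+502.7571)² + (−419.6429)² + (−533.4429)² + (−10.0429)² + (−387.3429)² = 1353533.9771
Variance = 1353533.9771 / 7 = 193361.9967
SE* = √193361.9967

SE* = 439.729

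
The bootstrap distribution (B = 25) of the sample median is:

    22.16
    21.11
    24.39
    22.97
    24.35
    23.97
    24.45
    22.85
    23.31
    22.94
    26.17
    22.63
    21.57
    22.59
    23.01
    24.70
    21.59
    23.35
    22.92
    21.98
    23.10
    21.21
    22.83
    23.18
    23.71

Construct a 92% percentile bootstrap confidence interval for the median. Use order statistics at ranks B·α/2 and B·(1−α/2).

(21.11, 24.70)

Sorted replicates: 21.11, 21.21, 21.57, 21.59, 21.98, 22.16, 22.59, 22.63, 22.83, 22.85, 22.92, 22.94, 22.97, 23.01, 23.10, 23.18, 23.31, 23.35, 23.71, 23.97, 24.35, 24.39, 24.45, 24.70, 26.17
α = 0.08; lower rank = 25 × 0.040 = 1; upper rank = 25 × 0.960 = 24.
The 1st smallest replicate is 21.11; the 24th is 24.70.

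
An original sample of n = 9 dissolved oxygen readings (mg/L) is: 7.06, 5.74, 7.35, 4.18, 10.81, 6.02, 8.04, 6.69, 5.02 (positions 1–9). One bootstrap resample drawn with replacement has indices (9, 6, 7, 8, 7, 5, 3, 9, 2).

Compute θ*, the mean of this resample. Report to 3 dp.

θ* = 6.970

Resample values: 5.02, 6.02, 8.04, 6.69, 8.04, 10.81, 7.35, 5.02, 5.74.
Mean = (5.02 + 6.02 + 8.04 + 6.69 + 8.04 + 10.81 + 7.35 + 5.02 + 5.74) / 9 = 62.730 / 9 = 6.970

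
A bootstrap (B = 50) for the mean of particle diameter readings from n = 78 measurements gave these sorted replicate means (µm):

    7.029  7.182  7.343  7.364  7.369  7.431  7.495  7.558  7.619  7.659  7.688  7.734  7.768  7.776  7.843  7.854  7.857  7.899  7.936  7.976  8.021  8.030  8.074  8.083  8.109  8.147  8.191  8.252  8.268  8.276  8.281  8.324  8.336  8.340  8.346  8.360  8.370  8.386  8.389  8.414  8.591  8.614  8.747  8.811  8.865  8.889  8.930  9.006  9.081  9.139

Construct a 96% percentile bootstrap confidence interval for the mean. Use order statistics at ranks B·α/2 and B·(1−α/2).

(7.029, 9.081)

α = 0.04; lower rank = 50 × 0.020 = 1; upper rank = 50 × 0.980 = 49.
The 1st smallest replicate is 7.029; the 49th is 9.081.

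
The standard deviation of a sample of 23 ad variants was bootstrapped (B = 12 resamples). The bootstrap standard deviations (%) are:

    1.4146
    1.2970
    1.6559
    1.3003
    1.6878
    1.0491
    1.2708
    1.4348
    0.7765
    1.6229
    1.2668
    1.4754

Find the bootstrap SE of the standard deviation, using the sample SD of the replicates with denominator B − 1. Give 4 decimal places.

SE* = 0.2606

Bootstrap SE is the standard deviation of the 12 replicate standard deviations.
Mean of replicates: (1.4146 + 1.2970 + 1.6559 + 1.3003 + 1.6878 + 1.0491 + 1.2708 + 1.4348 + 0.7765 + 1.6229 + 1.2668 + 1.4754) / 12 = 16.25190 / 12 = 1.35433
Sum of squared deviations: (+0.06028)² + (−0.05733)² + (+0.30157)² + (−0.05402)² + (+0.33347)² + (−0.30523)² + (−0.08353)² + (+0.08048)² + (−0.57783)² + (+0.26858)² + (−0.08753)² + (+0.12108)² = 0.74694
Variance = 0.74694 / 11 = 0.06790
SE* = √0.06790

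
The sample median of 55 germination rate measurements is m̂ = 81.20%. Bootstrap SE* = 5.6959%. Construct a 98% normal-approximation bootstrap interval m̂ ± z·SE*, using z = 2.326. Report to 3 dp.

(67.951, 94.449)

Margin = 2.326 × 5.6959 = 13.2487
Interval: 81.20 ± 13.2487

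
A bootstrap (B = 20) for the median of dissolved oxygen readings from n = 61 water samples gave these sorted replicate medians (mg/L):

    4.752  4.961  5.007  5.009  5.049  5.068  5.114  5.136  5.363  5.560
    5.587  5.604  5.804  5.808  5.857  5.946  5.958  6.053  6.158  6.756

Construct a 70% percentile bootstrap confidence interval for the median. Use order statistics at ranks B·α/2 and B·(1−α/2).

α = 0.30; lower rank = 20 × 0.150 = 3; upper rank = 20 × 0.850 = 17.
The 3rd smallest replicate is 5.007; the 17th is 5.958.

(5.007, 5.958)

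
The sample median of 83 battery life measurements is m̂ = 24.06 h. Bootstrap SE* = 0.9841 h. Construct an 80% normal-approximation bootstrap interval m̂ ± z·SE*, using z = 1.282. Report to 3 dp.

(22.798, 25.322)

Margin = 1.282 × 0.9841 = 1.2616
Interval: 24.06 ± 1.2616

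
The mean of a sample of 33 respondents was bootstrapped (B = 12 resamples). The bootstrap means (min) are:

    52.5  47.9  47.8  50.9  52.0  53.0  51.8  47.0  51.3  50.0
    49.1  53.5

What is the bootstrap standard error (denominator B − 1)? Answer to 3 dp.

SE* = 2.184

Bootstrap SE is the standard deviation of the 12 replicate means.
Mean of replicates: (52.5 + 47.9 + 47.8 + 50.9 + 52.0 + 53.0 + 51.8 + 47.0 + 51.3 + 50.0 + 49.1 + 53.5) / 12 = 606.8000 / 12 = 50.5667
Sum of squared deviations: (+1.9333)² + (−2.6667)² + (−2.7667)² + (+0.3333)² + (+1.4333)² + (+2.4333)² + (+1.2333)² + (−3.5667)² + (+0.7333)² + (−0.5667)² + (−1.4667)² + (+2.9333)² = 52.4467
Variance = 52.4467 / 11 = 4.7679
SE* = √4.7679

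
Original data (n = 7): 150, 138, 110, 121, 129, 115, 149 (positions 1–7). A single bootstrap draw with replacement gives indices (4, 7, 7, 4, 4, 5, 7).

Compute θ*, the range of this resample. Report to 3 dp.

θ* = 28.000

Resample values: 121, 149, 149, 121, 121, 129, 149.
Range = 149 − 121 = 28.000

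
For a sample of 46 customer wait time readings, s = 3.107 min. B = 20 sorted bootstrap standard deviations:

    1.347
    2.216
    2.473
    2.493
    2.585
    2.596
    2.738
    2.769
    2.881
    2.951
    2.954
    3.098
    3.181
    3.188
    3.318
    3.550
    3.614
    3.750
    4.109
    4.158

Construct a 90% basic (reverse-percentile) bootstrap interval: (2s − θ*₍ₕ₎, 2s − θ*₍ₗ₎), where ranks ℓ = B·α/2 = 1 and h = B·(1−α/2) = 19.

Percentile endpoints at ranks 1 and 19: θ*₍1₎ = 1.347, θ*₍19₎ = 4.109.
Basic interval reflects these around s:
  lower = 2 × 3.107 − 4.109 = 2.105
  upper = 2 × 3.107 − 1.347 = 4.867

(2.105, 4.867)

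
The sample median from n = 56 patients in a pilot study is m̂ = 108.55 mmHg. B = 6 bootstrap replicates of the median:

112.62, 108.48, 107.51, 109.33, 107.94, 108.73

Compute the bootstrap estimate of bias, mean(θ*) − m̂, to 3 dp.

mean(θ*) = (112.62 + 108.48 + 107.51 + 109.33 + 107.94 + 108.73) / 6 = 109.1017
bias = 109.1017 − 108.55

bias = +0.552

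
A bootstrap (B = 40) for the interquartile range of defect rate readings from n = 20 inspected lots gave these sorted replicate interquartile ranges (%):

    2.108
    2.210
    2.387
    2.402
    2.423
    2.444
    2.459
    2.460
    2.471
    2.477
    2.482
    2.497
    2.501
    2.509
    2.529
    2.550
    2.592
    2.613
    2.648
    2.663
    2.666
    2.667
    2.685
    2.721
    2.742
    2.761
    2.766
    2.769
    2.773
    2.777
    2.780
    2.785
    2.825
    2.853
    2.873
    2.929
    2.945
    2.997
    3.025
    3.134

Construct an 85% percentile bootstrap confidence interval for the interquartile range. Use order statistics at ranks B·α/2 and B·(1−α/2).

α = 0.15; lower rank = 40 × 0.075 = 3; upper rank = 40 × 0.925 = 37.
The 3rd smallest replicate is 2.387; the 37th is 2.945.

(2.387, 2.945)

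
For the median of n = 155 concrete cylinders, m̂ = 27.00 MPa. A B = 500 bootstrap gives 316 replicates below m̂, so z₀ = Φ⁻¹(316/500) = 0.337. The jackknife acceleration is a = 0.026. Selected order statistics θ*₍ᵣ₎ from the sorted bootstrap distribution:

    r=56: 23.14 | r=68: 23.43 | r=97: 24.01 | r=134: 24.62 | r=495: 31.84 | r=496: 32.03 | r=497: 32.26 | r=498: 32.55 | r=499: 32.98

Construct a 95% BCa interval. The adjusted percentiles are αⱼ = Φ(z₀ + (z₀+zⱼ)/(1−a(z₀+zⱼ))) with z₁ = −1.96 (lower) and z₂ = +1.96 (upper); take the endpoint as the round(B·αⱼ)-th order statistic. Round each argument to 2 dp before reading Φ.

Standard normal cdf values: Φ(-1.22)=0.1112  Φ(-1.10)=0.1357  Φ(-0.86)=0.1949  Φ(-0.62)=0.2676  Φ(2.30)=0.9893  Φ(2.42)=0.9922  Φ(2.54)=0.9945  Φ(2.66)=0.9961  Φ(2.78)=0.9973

Lower: z₀ + z₁ = 0.337 + (-1.960) = -1.623; 1 − a(z₀+z₁) = 1 − (0.026)(-1.623) = 1.0422; argument = 0.337 + (-1.623)/1.0422 = -1.2203 → -1.22.
α₁ = Φ(-1.22) = 0.1112; rank = round(500 × 0.1112) = 56; θ*₍56₎ = 23.14.
Upper: z₀ + z₂ = 2.297; 1 − a(z₀+z₂) = 0.9403; argument = 2.7799 → 2.78; α₂ = 0.9973; rank = 499; θ*₍499₎ = 32.98.

(23.14, 32.98)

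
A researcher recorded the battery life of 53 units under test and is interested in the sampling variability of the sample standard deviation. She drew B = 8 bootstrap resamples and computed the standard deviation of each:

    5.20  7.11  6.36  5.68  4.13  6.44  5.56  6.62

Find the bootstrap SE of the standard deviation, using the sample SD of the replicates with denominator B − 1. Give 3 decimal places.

SE* = 0.947

Bootstrap SE is the standard deviation of the 8 replicate standard deviations.
Mean of replicates: (5.20 + 7.11 + 6.36 + 5.68 + 4.13 + 6.44 + 5.56 + 6.62) / 8 = 47.1000 / 8 = 5.8875
Sum of squared deviations: (−0.6875)² + (+1.2225)² + (+0.4725)² + (−0.2075)² + (−1.7575)² + (+0.5525)² + (−0.3275)² + (+0.7325)² = 6.2714
Variance = 6.2714 / 7 = 0.8959
SE* = √0.8959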